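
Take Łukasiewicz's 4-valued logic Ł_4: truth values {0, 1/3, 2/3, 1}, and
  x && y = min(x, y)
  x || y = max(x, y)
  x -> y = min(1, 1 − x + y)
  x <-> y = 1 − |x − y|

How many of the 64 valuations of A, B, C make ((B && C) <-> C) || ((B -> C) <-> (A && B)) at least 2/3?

52

value 1: 40 assignments (counts)
value 2/3: 12 assignments (counts)
value 1/3: 8 assignments
value 0: 4 assignments
So 52 of the 64 assignments meet the threshold.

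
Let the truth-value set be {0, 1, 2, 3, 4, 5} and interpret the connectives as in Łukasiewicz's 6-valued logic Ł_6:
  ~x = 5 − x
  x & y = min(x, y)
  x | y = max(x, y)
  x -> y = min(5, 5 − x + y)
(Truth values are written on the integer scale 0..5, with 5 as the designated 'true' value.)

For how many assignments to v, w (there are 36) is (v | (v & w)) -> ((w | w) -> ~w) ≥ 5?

value 5: 27 assignments (counts)
value 4: 3 assignments
value 3: 2 assignments
value 2: 2 assignments
value 1: 1 assignment
value 0: 1 assignment
So 27 of the 36 assignments meet the threshold.

27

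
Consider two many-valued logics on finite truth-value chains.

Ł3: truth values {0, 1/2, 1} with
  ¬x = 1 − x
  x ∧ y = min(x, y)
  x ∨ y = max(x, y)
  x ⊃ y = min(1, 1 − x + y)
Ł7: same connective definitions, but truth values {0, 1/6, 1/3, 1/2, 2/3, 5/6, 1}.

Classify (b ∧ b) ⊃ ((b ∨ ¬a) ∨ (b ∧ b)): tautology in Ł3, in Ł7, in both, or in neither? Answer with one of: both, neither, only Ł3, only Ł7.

In Ł3: every assignment gives 1 — tautology.
In Ł7: every assignment gives 1 — tautology.

both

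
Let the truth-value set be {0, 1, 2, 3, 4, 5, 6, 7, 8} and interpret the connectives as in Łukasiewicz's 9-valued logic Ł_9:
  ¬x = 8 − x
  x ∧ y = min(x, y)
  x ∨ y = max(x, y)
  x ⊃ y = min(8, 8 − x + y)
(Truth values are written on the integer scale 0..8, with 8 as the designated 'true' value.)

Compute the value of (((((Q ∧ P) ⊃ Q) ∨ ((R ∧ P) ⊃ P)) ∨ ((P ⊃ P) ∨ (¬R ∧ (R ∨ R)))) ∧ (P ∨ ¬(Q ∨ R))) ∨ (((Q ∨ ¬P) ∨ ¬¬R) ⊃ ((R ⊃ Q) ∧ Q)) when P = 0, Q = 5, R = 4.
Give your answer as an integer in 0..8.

Q ∧ P = 5 ∧ 0 = 0
(Q ∧ P) ⊃ Q = 0 ⊃ 5 = 8
R ∧ P = 4 ∧ 0 = 0
(R ∧ P) ⊃ P = 0 ⊃ 0 = 8
((Q ∧ P) ⊃ Q) ∨ ((R ∧ P) ⊃ P) = 8 ∨ 8 = 8
P ⊃ P = 0 ⊃ 0 = 8
¬R = ¬4 = 4
R ∨ R = 4 ∨ 4 = 4
¬R ∧ (R ∨ R) = 4 ∧ 4 = 4
(P ⊃ P) ∨ (¬R ∧ (R ∨ R)) = 8 ∨ 4 = 8
(((Q ∧ P) ⊃ Q) ∨ ((R ∧ P) ⊃ P)) ∨ ((P ⊃ P) ∨ (¬R ∧ (R ∨ R))) = 8 ∨ 8 = 8
Q ∨ R = 5 ∨ 4 = 5
¬(Q ∨ R) = ¬5 = 3
P ∨ ¬(Q ∨ R) = 0 ∨ 3 = 3
((((Q ∧ P) ⊃ Q) ∨ ((R ∧ P) ⊃ P)) ∨ ((P ⊃ P) ∨ (¬R ∧ (R ∨ R)))) ∧ (P ∨ ¬(Q ∨ R)) = 8 ∧ 3 = 3
¬P = ¬0 = 8
Q ∨ ¬P = 5 ∨ 8 = 8
¬R = ¬4 = 4
¬¬R = ¬4 = 4
(Q ∨ ¬P) ∨ ¬¬R = 8 ∨ 4 = 8
R ⊃ Q = 4 ⊃ 5 = 8
(R ⊃ Q) ∧ Q = 8 ∧ 5 = 5
((Q ∨ ¬P) ∨ ¬¬R) ⊃ ((R ⊃ Q) ∧ Q) = 8 ⊃ 5 = 5
(((((Q ∧ P) ⊃ Q) ∨ ((R ∧ P) ⊃ P)) ∨ ((P ⊃ P) ∨ (¬R ∧ (R ∨ R)))) ∧ (P ∨ ¬(Q ∨ R))) ∨ (((Q ∨ ¬P) ∨ ¬¬R) ⊃ ((R ⊃ Q) ∧ Q)) = 3 ∨ 5 = 5

5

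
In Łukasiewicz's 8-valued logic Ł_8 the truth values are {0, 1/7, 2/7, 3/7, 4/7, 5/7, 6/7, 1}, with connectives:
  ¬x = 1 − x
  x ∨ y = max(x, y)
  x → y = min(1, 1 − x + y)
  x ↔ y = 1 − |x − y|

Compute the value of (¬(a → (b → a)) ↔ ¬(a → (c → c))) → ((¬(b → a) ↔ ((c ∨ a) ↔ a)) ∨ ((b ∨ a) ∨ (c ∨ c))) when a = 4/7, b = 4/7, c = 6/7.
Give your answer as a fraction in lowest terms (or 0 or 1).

b → a = 4/7 → 4/7 = 1
a → (b → a) = 4/7 → 1 = 1
¬(a → (b → a)) = ¬1 = 0
c → c = 6/7 → 6/7 = 1
a → (c → c) = 4/7 → 1 = 1
¬(a → (c → c)) = ¬1 = 0
¬(a → (b → a)) ↔ ¬(a → (c → c)) = 0 ↔ 0 = 1
b → a = 4/7 → 4/7 = 1
¬(b → a) = ¬1 = 0
c ∨ a = 6/7 ∨ 4/7 = 6/7
(c ∨ a) ↔ a = 6/7 ↔ 4/7 = 5/7
¬(b → a) ↔ ((c ∨ a) ↔ a) = 0 ↔ 5/7 = 2/7
b ∨ a = 4/7 ∨ 4/7 = 4/7
c ∨ c = 6/7 ∨ 6/7 = 6/7
(b ∨ a) ∨ (c ∨ c) = 4/7 ∨ 6/7 = 6/7
(¬(b → a) ↔ ((c ∨ a) ↔ a)) ∨ ((b ∨ a) ∨ (c ∨ c)) = 2/7 ∨ 6/7 = 6/7
(¬(a → (b → a)) ↔ ¬(a → (c → c))) → ((¬(b → a) ↔ ((c ∨ a) ↔ a)) ∨ ((b ∨ a) ∨ (c ∨ c))) = 1 → 6/7 = 6/7

6/7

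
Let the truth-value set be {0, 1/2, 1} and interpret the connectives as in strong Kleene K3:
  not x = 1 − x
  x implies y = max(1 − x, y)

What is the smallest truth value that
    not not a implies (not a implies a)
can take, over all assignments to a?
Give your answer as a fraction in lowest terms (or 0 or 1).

1/2

Take a = 1/2:
not a = not 1/2 = 1/2
not not a = not 1/2 = 1/2
not a = not 1/2 = 1/2
not a implies a = 1/2 implies 1/2 = 1/2
not not a implies (not a implies a) = 1/2 implies 1/2 = 1/2
No assignment yields a value below 1/2, so this is the minimum.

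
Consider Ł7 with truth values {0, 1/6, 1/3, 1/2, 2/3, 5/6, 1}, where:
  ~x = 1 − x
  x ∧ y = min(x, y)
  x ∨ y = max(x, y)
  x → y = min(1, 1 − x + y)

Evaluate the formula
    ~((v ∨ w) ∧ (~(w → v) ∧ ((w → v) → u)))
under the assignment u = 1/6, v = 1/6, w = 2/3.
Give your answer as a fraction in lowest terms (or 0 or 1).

1/2

v ∨ w = 1/6 ∨ 2/3 = 2/3
w → v = 2/3 → 1/6 = 1/2
~(w → v) = ~1/2 = 1/2
w → v = 2/3 → 1/6 = 1/2
(w → v) → u = 1/2 → 1/6 = 2/3
~(w → v) ∧ ((w → v) → u) = 1/2 ∧ 2/3 = 1/2
(v ∨ w) ∧ (~(w → v) ∧ ((w → v) → u)) = 2/3 ∧ 1/2 = 1/2
~((v ∨ w) ∧ (~(w → v) ∧ ((w → v) → u))) = ~1/2 = 1/2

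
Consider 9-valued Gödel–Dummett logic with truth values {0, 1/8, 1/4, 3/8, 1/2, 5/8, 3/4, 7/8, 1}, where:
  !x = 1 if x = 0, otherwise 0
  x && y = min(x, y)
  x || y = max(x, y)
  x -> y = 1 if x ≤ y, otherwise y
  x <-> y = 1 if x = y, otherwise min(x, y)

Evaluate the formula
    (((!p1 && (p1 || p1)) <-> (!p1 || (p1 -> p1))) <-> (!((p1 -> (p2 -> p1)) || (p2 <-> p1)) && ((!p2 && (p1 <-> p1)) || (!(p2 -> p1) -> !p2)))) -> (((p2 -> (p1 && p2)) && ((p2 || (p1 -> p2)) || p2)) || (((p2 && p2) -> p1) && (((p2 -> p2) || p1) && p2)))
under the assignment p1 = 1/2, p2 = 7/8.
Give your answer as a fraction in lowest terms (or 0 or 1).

!p1 = !1/2 = 0
p1 || p1 = 1/2 || 1/2 = 1/2
!p1 && (p1 || p1) = 0 && 1/2 = 0
!p1 = !1/2 = 0
p1 -> p1 = 1/2 -> 1/2 = 1
!p1 || (p1 -> p1) = 0 || 1 = 1
(!p1 && (p1 || p1)) <-> (!p1 || (p1 -> p1)) = 0 <-> 1 = 0
p2 -> p1 = 7/8 -> 1/2 = 1/2
p1 -> (p2 -> p1) = 1/2 -> 1/2 = 1
p2 <-> p1 = 7/8 <-> 1/2 = 1/2
(p1 -> (p2 -> p1)) || (p2 <-> p1) = 1 || 1/2 = 1
!((p1 -> (p2 -> p1)) || (p2 <-> p1)) = !1 = 0
!p2 = !7/8 = 0
p1 <-> p1 = 1/2 <-> 1/2 = 1
!p2 && (p1 <-> p1) = 0 && 1 = 0
p2 -> p1 = 7/8 -> 1/2 = 1/2
!(p2 -> p1) = !1/2 = 0
!p2 = !7/8 = 0
!(p2 -> p1) -> !p2 = 0 -> 0 = 1
(!p2 && (p1 <-> p1)) || (!(p2 -> p1) -> !p2) = 0 || 1 = 1
!((p1 -> (p2 -> p1)) || (p2 <-> p1)) && ((!p2 && (p1 <-> p1)) || (!(p2 -> p1) -> !p2)) = 0 && 1 = 0
((!p1 && (p1 || p1)) <-> (!p1 || (p1 -> p1))) <-> (!((p1 -> (p2 -> p1)) || (p2 <-> p1)) && ((!p2 && (p1 <-> p1)) || (!(p2 -> p1) -> !p2))) = 0 <-> 0 = 1
p1 && p2 = 1/2 && 7/8 = 1/2
p2 -> (p1 && p2) = 7/8 -> 1/2 = 1/2
p1 -> p2 = 1/2 -> 7/8 = 1
p2 || (p1 -> p2) = 7/8 || 1 = 1
(p2 || (p1 -> p2)) || p2 = 1 || 7/8 = 1
(p2 -> (p1 && p2)) && ((p2 || (p1 -> p2)) || p2) = 1/2 && 1 = 1/2
p2 && p2 = 7/8 && 7/8 = 7/8
(p2 && p2) -> p1 = 7/8 -> 1/2 = 1/2
p2 -> p2 = 7/8 -> 7/8 = 1
(p2 -> p2) || p1 = 1 || 1/2 = 1
((p2 -> p2) || p1) && p2 = 1 && 7/8 = 7/8
((p2 && p2) -> p1) && (((p2 -> p2) || p1) && p2) = 1/2 && 7/8 = 1/2
((p2 -> (p1 && p2)) && ((p2 || (p1 -> p2)) || p2)) || (((p2 && p2) -> p1) && (((p2 -> p2) || p1) && p2)) = 1/2 || 1/2 = 1/2
(((!p1 && (p1 || p1)) <-> (!p1 || (p1 -> p1))) <-> (!((p1 -> (p2 -> p1)) || (p2 <-> p1)) && ((!p2 && (p1 <-> p1)) || (!(p2 -> p1) -> !p2)))) -> (((p2 -> (p1 && p2)) && ((p2 || (p1 -> p2)) || p2)) || (((p2 && p2) -> p1) && (((p2 -> p2) || p1) && p2))) = 1 -> 1/2 = 1/2

1/2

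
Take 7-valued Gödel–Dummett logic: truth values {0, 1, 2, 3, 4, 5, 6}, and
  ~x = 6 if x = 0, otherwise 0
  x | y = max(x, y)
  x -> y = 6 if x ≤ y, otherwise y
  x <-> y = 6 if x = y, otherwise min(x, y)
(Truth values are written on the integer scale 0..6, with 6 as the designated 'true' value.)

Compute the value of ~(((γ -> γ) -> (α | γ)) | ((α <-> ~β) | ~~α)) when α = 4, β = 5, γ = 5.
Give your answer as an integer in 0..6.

γ -> γ = 5 -> 5 = 6
α | γ = 4 | 5 = 5
(γ -> γ) -> (α | γ) = 6 -> 5 = 5
~β = ~5 = 0
α <-> ~β = 4 <-> 0 = 0
~α = ~4 = 0
~~α = ~0 = 6
(α <-> ~β) | ~~α = 0 | 6 = 6
((γ -> γ) -> (α | γ)) | ((α <-> ~β) | ~~α) = 5 | 6 = 6
~(((γ -> γ) -> (α | γ)) | ((α <-> ~β) | ~~α)) = ~6 = 0

0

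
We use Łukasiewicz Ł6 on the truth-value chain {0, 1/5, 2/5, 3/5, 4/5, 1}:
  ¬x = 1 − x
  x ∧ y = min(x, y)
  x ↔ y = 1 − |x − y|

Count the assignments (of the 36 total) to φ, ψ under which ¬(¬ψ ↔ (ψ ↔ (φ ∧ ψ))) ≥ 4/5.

4

value 1: 1 assignment (counts)
value 4/5: 3 assignments (counts)
value 3/5: 5 assignments
value 2/5: 7 assignments
value 1/5: 9 assignments
value 0: 11 assignments
So 4 of the 36 assignments meet the threshold.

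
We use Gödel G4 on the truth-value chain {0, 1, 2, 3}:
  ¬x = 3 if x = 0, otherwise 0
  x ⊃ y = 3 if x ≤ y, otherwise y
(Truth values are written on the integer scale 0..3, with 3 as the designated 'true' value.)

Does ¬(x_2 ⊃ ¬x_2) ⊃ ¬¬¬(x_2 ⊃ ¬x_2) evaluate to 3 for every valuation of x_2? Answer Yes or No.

Yes

x_2 = 0 ↦ 3
x_2 = 1 ↦ 3
x_2 = 2 ↦ 3
x_2 = 3 ↦ 3
Every assignment gives a value ≥ 3.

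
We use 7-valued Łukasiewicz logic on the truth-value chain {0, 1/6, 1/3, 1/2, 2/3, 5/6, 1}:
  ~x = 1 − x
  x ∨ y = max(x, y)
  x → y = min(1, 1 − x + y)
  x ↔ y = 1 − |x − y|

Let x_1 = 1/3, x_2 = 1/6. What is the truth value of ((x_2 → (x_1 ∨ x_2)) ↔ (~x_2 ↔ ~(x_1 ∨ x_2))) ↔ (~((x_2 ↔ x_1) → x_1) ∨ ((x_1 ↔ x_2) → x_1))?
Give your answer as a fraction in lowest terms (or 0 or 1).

x_1 ∨ x_2 = 1/3 ∨ 1/6 = 1/3
x_2 → (x_1 ∨ x_2) = 1/6 → 1/3 = 1
~x_2 = ~1/6 = 5/6
x_1 ∨ x_2 = 1/3 ∨ 1/6 = 1/3
~(x_1 ∨ x_2) = ~1/3 = 2/3
~x_2 ↔ ~(x_1 ∨ x_2) = 5/6 ↔ 2/3 = 5/6
(x_2 → (x_1 ∨ x_2)) ↔ (~x_2 ↔ ~(x_1 ∨ x_2)) = 1 ↔ 5/6 = 5/6
x_2 ↔ x_1 = 1/6 ↔ 1/3 = 5/6
(x_2 ↔ x_1) → x_1 = 5/6 → 1/3 = 1/2
~((x_2 ↔ x_1) → x_1) = ~1/2 = 1/2
x_1 ↔ x_2 = 1/3 ↔ 1/6 = 5/6
(x_1 ↔ x_2) → x_1 = 5/6 → 1/3 = 1/2
~((x_2 ↔ x_1) → x_1) ∨ ((x_1 ↔ x_2) → x_1) = 1/2 ∨ 1/2 = 1/2
((x_2 → (x_1 ∨ x_2)) ↔ (~x_2 ↔ ~(x_1 ∨ x_2))) ↔ (~((x_2 ↔ x_1) → x_1) ∨ ((x_1 ↔ x_2) → x_1)) = 5/6 ↔ 1/2 = 2/3

2/3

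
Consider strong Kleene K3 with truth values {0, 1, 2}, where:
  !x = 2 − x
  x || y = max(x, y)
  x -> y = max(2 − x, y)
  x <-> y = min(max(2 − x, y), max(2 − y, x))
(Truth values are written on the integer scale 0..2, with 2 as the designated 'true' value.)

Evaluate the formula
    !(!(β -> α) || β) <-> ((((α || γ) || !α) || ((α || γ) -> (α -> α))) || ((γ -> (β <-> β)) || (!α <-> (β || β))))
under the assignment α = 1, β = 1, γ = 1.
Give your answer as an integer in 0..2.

β -> α = 1 -> 1 = 1
!(β -> α) = !1 = 1
!(β -> α) || β = 1 || 1 = 1
!(!(β -> α) || β) = !1 = 1
α || γ = 1 || 1 = 1
!α = !1 = 1
(α || γ) || !α = 1 || 1 = 1
α || γ = 1 || 1 = 1
α -> α = 1 -> 1 = 1
(α || γ) -> (α -> α) = 1 -> 1 = 1
((α || γ) || !α) || ((α || γ) -> (α -> α)) = 1 || 1 = 1
β <-> β = 1 <-> 1 = 1
γ -> (β <-> β) = 1 -> 1 = 1
!α = !1 = 1
β || β = 1 || 1 = 1
!α <-> (β || β) = 1 <-> 1 = 1
(γ -> (β <-> β)) || (!α <-> (β || β)) = 1 || 1 = 1
(((α || γ) || !α) || ((α || γ) -> (α -> α))) || ((γ -> (β <-> β)) || (!α <-> (β || β))) = 1 || 1 = 1
!(!(β -> α) || β) <-> ((((α || γ) || !α) || ((α || γ) -> (α -> α))) || ((γ -> (β <-> β)) || (!α <-> (β || β)))) = 1 <-> 1 = 1

1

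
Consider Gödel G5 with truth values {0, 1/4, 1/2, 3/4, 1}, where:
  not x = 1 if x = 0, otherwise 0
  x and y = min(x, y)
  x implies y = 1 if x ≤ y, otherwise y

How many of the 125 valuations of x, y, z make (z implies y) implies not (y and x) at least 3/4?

value 1: 45 assignments (counts)
value 0: 80 assignments
So 45 of the 125 assignments meet the threshold.

45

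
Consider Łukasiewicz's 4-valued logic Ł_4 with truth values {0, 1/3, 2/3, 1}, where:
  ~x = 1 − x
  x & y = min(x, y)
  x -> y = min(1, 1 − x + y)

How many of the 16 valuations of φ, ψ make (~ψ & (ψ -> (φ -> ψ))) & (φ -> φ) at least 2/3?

8

φ = 0, ψ = 0 ↦ 1  ≥
φ = 0, ψ = 1/3 ↦ 2/3  ≥
φ = 0, ψ = 2/3 ↦ 1/3  <
φ = 0, ψ = 1 ↦ 0  <
φ = 1/3, ψ = 0 ↦ 1  ≥
φ = 1/3, ψ = 1/3 ↦ 2/3  ≥
φ = 1/3, ψ = 2/3 ↦ 1/3  <
φ = 1/3, ψ = 1 ↦ 0  <
φ = 2/3, ψ = 0 ↦ 1  ≥
φ = 2/3, ψ = 1/3 ↦ 2/3  ≥
φ = 2/3, ψ = 2/3 ↦ 1/3  <
φ = 2/3, ψ = 1 ↦ 0  <
φ = 1, ψ = 0 ↦ 1  ≥
φ = 1, ψ = 1/3 ↦ 2/3  ≥
φ = 1, ψ = 2/3 ↦ 1/3  <
φ = 1, ψ = 1 ↦ 0  <
So 8 of the 16 assignments meet the threshold.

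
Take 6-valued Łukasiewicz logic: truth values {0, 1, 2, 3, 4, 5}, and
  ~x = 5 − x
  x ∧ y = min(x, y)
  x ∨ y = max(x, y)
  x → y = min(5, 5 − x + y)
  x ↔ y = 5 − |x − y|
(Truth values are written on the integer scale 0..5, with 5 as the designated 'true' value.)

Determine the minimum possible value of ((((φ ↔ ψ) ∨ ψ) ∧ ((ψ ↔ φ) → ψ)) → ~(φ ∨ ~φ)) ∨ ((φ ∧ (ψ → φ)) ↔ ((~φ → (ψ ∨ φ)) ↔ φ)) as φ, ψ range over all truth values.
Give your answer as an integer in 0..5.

2

Take φ = 0, ψ = 2:
φ ↔ ψ = 0 ↔ 2 = 3
(φ ↔ ψ) ∨ ψ = 3 ∨ 2 = 3
ψ ↔ φ = 2 ↔ 0 = 3
(ψ ↔ φ) → ψ = 3 → 2 = 4
((φ ↔ ψ) ∨ ψ) ∧ ((ψ ↔ φ) → ψ) = 3 ∧ 4 = 3
~φ = ~0 = 5
φ ∨ ~φ = 0 ∨ 5 = 5
~(φ ∨ ~φ) = ~5 = 0
(((φ ↔ ψ) ∨ ψ) ∧ ((ψ ↔ φ) → ψ)) → ~(φ ∨ ~φ) = 3 → 0 = 2
ψ → φ = 2 → 0 = 3
φ ∧ (ψ → φ) = 0 ∧ 3 = 0
~φ = ~0 = 5
ψ ∨ φ = 2 ∨ 0 = 2
~φ → (ψ ∨ φ) = 5 → 2 = 2
(~φ → (ψ ∨ φ)) ↔ φ = 2 ↔ 0 = 3
(φ ∧ (ψ → φ)) ↔ ((~φ → (ψ ∨ φ)) ↔ φ) = 0 ↔ 3 = 2
((((φ ↔ ψ) ∨ ψ) ∧ ((ψ ↔ φ) → ψ)) → ~(φ ∨ ~φ)) ∨ ((φ ∧ (ψ → φ)) ↔ ((~φ → (ψ ∨ φ)) ↔ φ)) = 2 ∨ 2 = 2
No assignment yields a value below 2, so this is the minimum.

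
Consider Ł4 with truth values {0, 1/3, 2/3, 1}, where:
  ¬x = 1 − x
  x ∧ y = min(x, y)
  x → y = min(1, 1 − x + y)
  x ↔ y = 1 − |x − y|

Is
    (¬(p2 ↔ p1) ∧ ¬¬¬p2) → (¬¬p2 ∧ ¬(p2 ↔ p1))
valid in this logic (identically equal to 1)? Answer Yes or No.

Counterexample: take p1 = 1/3, p2 = 0.
p2 ↔ p1 = 0 ↔ 1/3 = 2/3
¬(p2 ↔ p1) = ¬2/3 = 1/3
¬p2 = ¬0 = 1
¬¬p2 = ¬1 = 0
¬¬¬p2 = ¬0 = 1
¬(p2 ↔ p1) ∧ ¬¬¬p2 = 1/3 ∧ 1 = 1/3
¬p2 = ¬0 = 1
¬¬p2 = ¬1 = 0
p2 ↔ p1 = 0 ↔ 1/3 = 2/3
¬(p2 ↔ p1) = ¬2/3 = 1/3
¬¬p2 ∧ ¬(p2 ↔ p1) = 0 ∧ 1/3 = 0
(¬(p2 ↔ p1) ∧ ¬¬¬p2) → (¬¬p2 ∧ ¬(p2 ↔ p1)) = 1/3 → 0 = 2/3
This gives 2/3 ≠ 1.

No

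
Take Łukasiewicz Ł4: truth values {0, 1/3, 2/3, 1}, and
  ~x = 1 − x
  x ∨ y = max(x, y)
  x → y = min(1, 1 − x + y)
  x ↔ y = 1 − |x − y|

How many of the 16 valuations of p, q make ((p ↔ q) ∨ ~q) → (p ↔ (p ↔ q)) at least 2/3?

p = 0, q = 0 ↦ 0  <
p = 0, q = 1/3 ↦ 2/3  ≥
p = 0, q = 2/3 ↦ 1  ≥
p = 0, q = 1 ↦ 1  ≥
p = 1/3, q = 0 ↦ 2/3  ≥
p = 1/3, q = 1/3 ↦ 1/3  <
p = 1/3, q = 2/3 ↦ 1  ≥
p = 1/3, q = 1 ↦ 1  ≥
p = 2/3, q = 0 ↦ 2/3  ≥
p = 2/3, q = 1/3 ↦ 1  ≥
p = 2/3, q = 2/3 ↦ 2/3  ≥
p = 2/3, q = 1 ↦ 1  ≥
p = 1, q = 0 ↦ 0  <
p = 1, q = 1/3 ↦ 2/3  ≥
p = 1, q = 2/3 ↦ 1  ≥
p = 1, q = 1 ↦ 1  ≥
So 13 of the 16 assignments meet the threshold.

13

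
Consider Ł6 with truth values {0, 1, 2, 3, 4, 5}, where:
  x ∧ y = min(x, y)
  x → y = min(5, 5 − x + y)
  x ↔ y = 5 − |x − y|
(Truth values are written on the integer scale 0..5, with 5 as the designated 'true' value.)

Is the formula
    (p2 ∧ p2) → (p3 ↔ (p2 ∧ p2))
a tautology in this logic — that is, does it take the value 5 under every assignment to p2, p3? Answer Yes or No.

Counterexample: take p2 = 3, p3 = 0.
p2 ∧ p2 = 3 ∧ 3 = 3
p2 ∧ p2 = 3 ∧ 3 = 3
p3 ↔ (p2 ∧ p2) = 0 ↔ 3 = 2
(p2 ∧ p2) → (p3 ↔ (p2 ∧ p2)) = 3 → 2 = 4
This gives 4 ≠ 5.

No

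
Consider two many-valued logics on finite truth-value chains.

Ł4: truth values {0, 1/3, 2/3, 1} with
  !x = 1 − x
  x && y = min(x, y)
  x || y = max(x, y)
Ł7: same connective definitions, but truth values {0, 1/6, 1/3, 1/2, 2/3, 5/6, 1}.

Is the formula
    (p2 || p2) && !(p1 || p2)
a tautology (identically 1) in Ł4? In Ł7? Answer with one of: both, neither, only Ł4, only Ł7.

neither

In Ł4: at p1 = 0, p2 = 0 the value is 0 — not a tautology.
In Ł7: at p1 = 0, p2 = 0 the value is 0 — not a tautology.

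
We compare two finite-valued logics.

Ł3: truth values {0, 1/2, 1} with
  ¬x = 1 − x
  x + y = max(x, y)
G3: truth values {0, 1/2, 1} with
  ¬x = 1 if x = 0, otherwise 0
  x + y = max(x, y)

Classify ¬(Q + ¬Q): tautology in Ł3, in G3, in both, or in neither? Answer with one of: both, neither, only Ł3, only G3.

In Ł3: at Q = 0 the value is 0 — not a tautology.
In G3: at Q = 0 the value is 0 — not a tautology.

neither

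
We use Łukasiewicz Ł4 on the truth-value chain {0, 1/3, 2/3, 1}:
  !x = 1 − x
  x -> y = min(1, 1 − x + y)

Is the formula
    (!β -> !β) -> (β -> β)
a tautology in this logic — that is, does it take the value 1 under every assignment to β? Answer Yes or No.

β = 0 ↦ 1
β = 1/3 ↦ 1
β = 2/3 ↦ 1
β = 1 ↦ 1
Every assignment gives a value ≥ 1.

Yes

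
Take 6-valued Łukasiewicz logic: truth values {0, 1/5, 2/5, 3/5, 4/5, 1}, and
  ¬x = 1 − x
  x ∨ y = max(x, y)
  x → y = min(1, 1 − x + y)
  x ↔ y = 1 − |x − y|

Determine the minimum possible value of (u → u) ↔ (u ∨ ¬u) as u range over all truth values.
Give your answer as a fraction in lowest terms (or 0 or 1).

Take u = 2/5:
u → u = 2/5 → 2/5 = 1
¬u = ¬2/5 = 3/5
u ∨ ¬u = 2/5 ∨ 3/5 = 3/5
(u → u) ↔ (u ∨ ¬u) = 1 ↔ 3/5 = 3/5
No assignment yields a value below 3/5, so this is the minimum.

3/5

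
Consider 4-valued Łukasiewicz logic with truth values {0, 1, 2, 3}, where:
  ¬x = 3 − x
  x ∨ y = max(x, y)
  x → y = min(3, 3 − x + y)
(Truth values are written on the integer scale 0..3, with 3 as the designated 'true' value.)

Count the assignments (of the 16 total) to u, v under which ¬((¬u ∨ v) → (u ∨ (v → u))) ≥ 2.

u = 0, v = 0 ↦ 0  <
u = 0, v = 1 ↦ 1  <
u = 0, v = 2 ↦ 2  ≥
u = 0, v = 3 ↦ 3  ≥
u = 1, v = 0 ↦ 0  <
u = 1, v = 1 ↦ 0  <
u = 1, v = 2 ↦ 0  <
u = 1, v = 3 ↦ 2  ≥
u = 2, v = 0 ↦ 0  <
u = 2, v = 1 ↦ 0  <
u = 2, v = 2 ↦ 0  <
u = 2, v = 3 ↦ 1  <
u = 3, v = 0 ↦ 0  <
u = 3, v = 1 ↦ 0  <
u = 3, v = 2 ↦ 0  <
u = 3, v = 3 ↦ 0  <
So 3 of the 16 assignments meet the threshold.

3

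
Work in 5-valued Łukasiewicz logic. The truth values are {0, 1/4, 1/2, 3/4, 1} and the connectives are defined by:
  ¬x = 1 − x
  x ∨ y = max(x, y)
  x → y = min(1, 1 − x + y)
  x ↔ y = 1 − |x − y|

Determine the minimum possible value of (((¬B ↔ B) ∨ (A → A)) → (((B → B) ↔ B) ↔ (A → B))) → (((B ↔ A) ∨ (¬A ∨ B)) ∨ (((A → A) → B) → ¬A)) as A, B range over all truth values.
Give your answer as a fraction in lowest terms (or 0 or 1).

Take A = 1, B = 1/2:
¬B = ¬1/2 = 1/2
¬B ↔ B = 1/2 ↔ 1/2 = 1
A → A = 1 → 1 = 1
(¬B ↔ B) ∨ (A → A) = 1 ∨ 1 = 1
B → B = 1/2 → 1/2 = 1
(B → B) ↔ B = 1 ↔ 1/2 = 1/2
A → B = 1 → 1/2 = 1/2
((B → B) ↔ B) ↔ (A → B) = 1/2 ↔ 1/2 = 1
((¬B ↔ B) ∨ (A → A)) → (((B → B) ↔ B) ↔ (A → B)) = 1 → 1 = 1
B ↔ A = 1/2 ↔ 1 = 1/2
¬A = ¬1 = 0
¬A ∨ B = 0 ∨ 1/2 = 1/2
(B ↔ A) ∨ (¬A ∨ B) = 1/2 ∨ 1/2 = 1/2
A → A = 1 → 1 = 1
(A → A) → B = 1 → 1/2 = 1/2
¬A = ¬1 = 0
((A → A) → B) → ¬A = 1/2 → 0 = 1/2
((B ↔ A) ∨ (¬A ∨ B)) ∨ (((A → A) → B) → ¬A) = 1/2 ∨ 1/2 = 1/2
(((¬B ↔ B) ∨ (A → A)) → (((B → B) ↔ B) ↔ (A → B))) → (((B ↔ A) ∨ (¬A ∨ B)) ∨ (((A → A) → B) → ¬A)) = 1 → 1/2 = 1/2
No assignment yields a value below 1/2, so this is the minimum.

1/2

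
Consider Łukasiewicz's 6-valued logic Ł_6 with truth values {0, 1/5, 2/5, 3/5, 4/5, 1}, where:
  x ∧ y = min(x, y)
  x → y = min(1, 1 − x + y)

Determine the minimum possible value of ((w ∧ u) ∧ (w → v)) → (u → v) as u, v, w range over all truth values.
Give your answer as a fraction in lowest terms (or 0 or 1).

Take u = 1, v = 0, w = 2/5:
w ∧ u = 2/5 ∧ 1 = 2/5
w → v = 2/5 → 0 = 3/5
(w ∧ u) ∧ (w → v) = 2/5 ∧ 3/5 = 2/5
u → v = 1 → 0 = 0
((w ∧ u) ∧ (w → v)) → (u → v) = 2/5 → 0 = 3/5
No assignment yields a value below 3/5, so this is the minimum.

3/5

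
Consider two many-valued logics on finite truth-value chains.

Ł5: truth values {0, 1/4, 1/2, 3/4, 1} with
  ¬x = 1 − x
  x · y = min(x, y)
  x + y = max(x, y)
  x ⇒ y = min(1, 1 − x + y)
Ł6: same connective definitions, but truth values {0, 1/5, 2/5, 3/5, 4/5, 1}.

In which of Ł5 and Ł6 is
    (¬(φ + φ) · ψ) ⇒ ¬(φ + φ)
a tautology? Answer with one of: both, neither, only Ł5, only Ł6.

both

In Ł5: every assignment gives 1 — tautology.
In Ł6: every assignment gives 1 — tautology.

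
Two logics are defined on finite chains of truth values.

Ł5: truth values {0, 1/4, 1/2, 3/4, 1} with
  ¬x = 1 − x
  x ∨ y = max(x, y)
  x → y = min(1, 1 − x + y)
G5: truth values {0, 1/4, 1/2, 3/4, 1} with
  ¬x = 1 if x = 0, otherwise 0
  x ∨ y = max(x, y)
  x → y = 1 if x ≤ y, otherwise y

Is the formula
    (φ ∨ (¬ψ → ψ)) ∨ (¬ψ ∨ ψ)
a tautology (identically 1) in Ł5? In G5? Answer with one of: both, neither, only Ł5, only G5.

only G5

In Ł5: at φ = 0, ψ = 1/4 the value is 3/4 — not a tautology.
In G5: every assignment gives 1 — tautology.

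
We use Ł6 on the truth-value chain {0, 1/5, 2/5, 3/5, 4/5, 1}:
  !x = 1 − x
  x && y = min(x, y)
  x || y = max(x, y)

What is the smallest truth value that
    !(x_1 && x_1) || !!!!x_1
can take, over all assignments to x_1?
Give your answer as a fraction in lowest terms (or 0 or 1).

Take x_1 = 2/5:
x_1 && x_1 = 2/5 && 2/5 = 2/5
!(x_1 && x_1) = !2/5 = 3/5
!x_1 = !2/5 = 3/5
!!x_1 = !3/5 = 2/5
!!!x_1 = !2/5 = 3/5
!!!!x_1 = !3/5 = 2/5
!(x_1 && x_1) || !!!!x_1 = 3/5 || 2/5 = 3/5
No assignment yields a value below 3/5, so this is the minimum.

3/5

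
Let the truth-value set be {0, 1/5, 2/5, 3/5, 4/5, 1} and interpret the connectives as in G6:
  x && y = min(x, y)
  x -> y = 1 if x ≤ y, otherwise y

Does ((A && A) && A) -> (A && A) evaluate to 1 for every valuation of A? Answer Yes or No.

A = 0 ↦ 1
A = 1/5 ↦ 1
A = 2/5 ↦ 1
A = 3/5 ↦ 1
A = 4/5 ↦ 1
A = 1 ↦ 1
Every assignment gives a value ≥ 1.

Yes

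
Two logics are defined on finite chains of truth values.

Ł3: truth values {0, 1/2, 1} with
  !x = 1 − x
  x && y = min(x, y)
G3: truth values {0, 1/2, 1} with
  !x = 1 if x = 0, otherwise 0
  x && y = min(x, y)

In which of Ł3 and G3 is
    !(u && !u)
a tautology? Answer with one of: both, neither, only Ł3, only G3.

In Ł3: at u = 1/2 the value is 1/2 — not a tautology.
In G3: every assignment gives 1 — tautology.

only G3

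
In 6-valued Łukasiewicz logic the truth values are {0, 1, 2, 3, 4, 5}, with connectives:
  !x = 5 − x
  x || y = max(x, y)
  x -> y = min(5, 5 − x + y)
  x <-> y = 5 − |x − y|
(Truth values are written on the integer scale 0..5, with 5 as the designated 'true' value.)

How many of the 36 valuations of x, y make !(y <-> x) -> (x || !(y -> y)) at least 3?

value 5: 27 assignments (counts)
value 4: 3 assignments (counts)
value 3: 2 assignments (counts)
value 2: 2 assignments
value 1: 1 assignment
value 0: 1 assignment
So 32 of the 36 assignments meet the threshold.

32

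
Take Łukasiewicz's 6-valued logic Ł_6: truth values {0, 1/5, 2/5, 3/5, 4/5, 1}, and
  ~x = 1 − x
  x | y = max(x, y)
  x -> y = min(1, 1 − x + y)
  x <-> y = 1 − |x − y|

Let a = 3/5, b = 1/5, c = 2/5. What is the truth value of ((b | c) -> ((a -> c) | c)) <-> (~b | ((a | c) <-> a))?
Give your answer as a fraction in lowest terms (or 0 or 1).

b | c = 1/5 | 2/5 = 2/5
a -> c = 3/5 -> 2/5 = 4/5
(a -> c) | c = 4/5 | 2/5 = 4/5
(b | c) -> ((a -> c) | c) = 2/5 -> 4/5 = 1
~b = ~1/5 = 4/5
a | c = 3/5 | 2/5 = 3/5
(a | c) <-> a = 3/5 <-> 3/5 = 1
~b | ((a | c) <-> a) = 4/5 | 1 = 1
((b | c) -> ((a -> c) | c)) <-> (~b | ((a | c) <-> a)) = 1 <-> 1 = 1

1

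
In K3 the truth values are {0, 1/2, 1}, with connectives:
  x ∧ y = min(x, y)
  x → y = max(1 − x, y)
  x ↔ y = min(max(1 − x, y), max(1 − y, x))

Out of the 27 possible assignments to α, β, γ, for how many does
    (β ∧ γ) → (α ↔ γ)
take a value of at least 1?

value 1: 17 assignments (counts)
value 1/2: 9 assignments
value 0: 1 assignment
So 17 of the 27 assignments meet the threshold.

17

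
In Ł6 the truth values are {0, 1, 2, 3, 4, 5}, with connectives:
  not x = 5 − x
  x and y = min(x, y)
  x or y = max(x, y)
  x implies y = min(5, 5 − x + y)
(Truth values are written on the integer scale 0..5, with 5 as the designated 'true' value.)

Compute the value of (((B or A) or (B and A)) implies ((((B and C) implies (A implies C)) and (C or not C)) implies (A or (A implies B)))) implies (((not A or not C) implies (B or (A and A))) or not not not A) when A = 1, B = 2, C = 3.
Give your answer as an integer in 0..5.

4

B or A = 2 or 1 = 2
B and A = 2 and 1 = 1
(B or A) or (B and A) = 2 or 1 = 2
B and C = 2 and 3 = 2
A implies C = 1 implies 3 = 5
(B and C) implies (A implies C) = 2 implies 5 = 5
not C = not 3 = 2
C or not C = 3 or 2 = 3
((B and C) implies (A implies C)) and (C or not C) = 5 and 3 = 3
A implies B = 1 implies 2 = 5
A or (A implies B) = 1 or 5 = 5
(((B and C) implies (A implies C)) and (C or not C)) implies (A or (A implies B)) = 3 implies 5 = 5
((B or A) or (B and A)) implies ((((B and C) implies (A implies C)) and (C or not C)) implies (A or (A implies B))) = 2 implies 5 = 5
not A = not 1 = 4
not C = not 3 = 2
not A or not C = 4 or 2 = 4
A and A = 1 and 1 = 1
B or (A and A) = 2 or 1 = 2
(not A or not C) implies (B or (A and A)) = 4 implies 2 = 3
not A = not 1 = 4
not not A = not 4 = 1
not not not A = not 1 = 4
((not A or not C) implies (B or (A and A))) or not not not A = 3 or 4 = 4
(((B or A) or (B and A)) implies ((((B and C) implies (A implies C)) and (C or not C)) implies (A or (A implies B)))) implies (((not A or not C) implies (B or (A and A))) or not not not A) = 5 implies 4 = 4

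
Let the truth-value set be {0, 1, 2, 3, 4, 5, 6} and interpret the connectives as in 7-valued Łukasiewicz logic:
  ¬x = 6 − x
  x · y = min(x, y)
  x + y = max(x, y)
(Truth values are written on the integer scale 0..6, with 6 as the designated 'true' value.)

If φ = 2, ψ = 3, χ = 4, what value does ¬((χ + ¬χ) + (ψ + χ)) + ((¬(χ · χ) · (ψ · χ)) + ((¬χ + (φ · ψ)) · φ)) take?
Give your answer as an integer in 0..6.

2

¬χ = ¬4 = 2
χ + ¬χ = 4 + 2 = 4
ψ + χ = 3 + 4 = 4
(χ + ¬χ) + (ψ + χ) = 4 + 4 = 4
¬((χ + ¬χ) + (ψ + χ)) = ¬4 = 2
χ · χ = 4 · 4 = 4
¬(χ · χ) = ¬4 = 2
ψ · χ = 3 · 4 = 3
¬(χ · χ) · (ψ · χ) = 2 · 3 = 2
¬χ = ¬4 = 2
φ · ψ = 2 · 3 = 2
¬χ + (φ · ψ) = 2 + 2 = 2
(¬χ + (φ · ψ)) · φ = 2 · 2 = 2
(¬(χ · χ) · (ψ · χ)) + ((¬χ + (φ · ψ)) · φ) = 2 + 2 = 2
¬((χ + ¬χ) + (ψ + χ)) + ((¬(χ · χ) · (ψ · χ)) + ((¬χ + (φ · ψ)) · φ)) = 2 + 2 = 2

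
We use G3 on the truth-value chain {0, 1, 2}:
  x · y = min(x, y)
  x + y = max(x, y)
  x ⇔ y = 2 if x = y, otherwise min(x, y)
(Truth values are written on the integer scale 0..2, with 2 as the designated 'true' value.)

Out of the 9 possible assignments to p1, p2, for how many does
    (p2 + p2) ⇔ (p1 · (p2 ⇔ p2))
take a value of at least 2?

p1 = 0, p2 = 0 ↦ 2  ≥
p1 = 0, p2 = 1 ↦ 0  <
p1 = 0, p2 = 2 ↦ 0  <
p1 = 1, p2 = 0 ↦ 0  <
p1 = 1, p2 = 1 ↦ 2  ≥
p1 = 1, p2 = 2 ↦ 1  <
p1 = 2, p2 = 0 ↦ 0  <
p1 = 2, p2 = 1 ↦ 1  <
p1 = 2, p2 = 2 ↦ 2  ≥
So 3 of the 9 assignments meet the threshold.

3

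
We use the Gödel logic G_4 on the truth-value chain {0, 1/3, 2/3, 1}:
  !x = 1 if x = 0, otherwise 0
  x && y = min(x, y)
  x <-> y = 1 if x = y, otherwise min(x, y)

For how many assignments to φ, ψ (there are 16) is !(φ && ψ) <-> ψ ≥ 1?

φ = 0, ψ = 0 ↦ 0  <
φ = 0, ψ = 1/3 ↦ 1/3  <
φ = 0, ψ = 2/3 ↦ 2/3  <
φ = 0, ψ = 1 ↦ 1  ≥
φ = 1/3, ψ = 0 ↦ 0  <
φ = 1/3, ψ = 1/3 ↦ 0  <
φ = 1/3, ψ = 2/3 ↦ 0  <
φ = 1/3, ψ = 1 ↦ 0  <
φ = 2/3, ψ = 0 ↦ 0  <
φ = 2/3, ψ = 1/3 ↦ 0  <
φ = 2/3, ψ = 2/3 ↦ 0  <
φ = 2/3, ψ = 1 ↦ 0  <
φ = 1, ψ = 0 ↦ 0  <
φ = 1, ψ = 1/3 ↦ 0  <
φ = 1, ψ = 2/3 ↦ 0  <
φ = 1, ψ = 1 ↦ 0  <
So 1 of the 16 assignments meets the threshold.

1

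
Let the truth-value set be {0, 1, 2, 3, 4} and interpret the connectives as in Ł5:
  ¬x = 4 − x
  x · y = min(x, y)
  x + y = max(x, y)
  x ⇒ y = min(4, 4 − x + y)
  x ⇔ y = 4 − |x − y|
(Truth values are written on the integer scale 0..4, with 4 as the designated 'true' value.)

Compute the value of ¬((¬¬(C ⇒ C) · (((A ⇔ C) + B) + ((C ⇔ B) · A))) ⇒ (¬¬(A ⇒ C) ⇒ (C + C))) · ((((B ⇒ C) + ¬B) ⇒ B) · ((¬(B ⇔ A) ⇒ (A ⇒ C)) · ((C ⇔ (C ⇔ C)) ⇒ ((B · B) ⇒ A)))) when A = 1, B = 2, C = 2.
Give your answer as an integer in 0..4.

C ⇒ C = 2 ⇒ 2 = 4
¬(C ⇒ C) = ¬4 = 0
¬¬(C ⇒ C) = ¬0 = 4
A ⇔ C = 1 ⇔ 2 = 3
(A ⇔ C) + B = 3 + 2 = 3
C ⇔ B = 2 ⇔ 2 = 4
(C ⇔ B) · A = 4 · 1 = 1
((A ⇔ C) + B) + ((C ⇔ B) · A) = 3 + 1 = 3
¬¬(C ⇒ C) · (((A ⇔ C) + B) + ((C ⇔ B) · A)) = 4 · 3 = 3
A ⇒ C = 1 ⇒ 2 = 4
¬(A ⇒ C) = ¬4 = 0
¬¬(A ⇒ C) = ¬0 = 4
C + C = 2 + 2 = 2
¬¬(A ⇒ C) ⇒ (C + C) = 4 ⇒ 2 = 2
(¬¬(C ⇒ C) · (((A ⇔ C) + B) + ((C ⇔ B) · A))) ⇒ (¬¬(A ⇒ C) ⇒ (C + C)) = 3 ⇒ 2 = 3
¬((¬¬(C ⇒ C) · (((A ⇔ C) + B) + ((C ⇔ B) · A))) ⇒ (¬¬(A ⇒ C) ⇒ (C + C))) = ¬3 = 1
B ⇒ C = 2 ⇒ 2 = 4
¬B = ¬2 = 2
(B ⇒ C) + ¬B = 4 + 2 = 4
((B ⇒ C) + ¬B) ⇒ B = 4 ⇒ 2 = 2
B ⇔ A = 2 ⇔ 1 = 3
¬(B ⇔ A) = ¬3 = 1
A ⇒ C = 1 ⇒ 2 = 4
¬(B ⇔ A) ⇒ (A ⇒ C) = 1 ⇒ 4 = 4
C ⇔ C = 2 ⇔ 2 = 4
C ⇔ (C ⇔ C) = 2 ⇔ 4 = 2
B · B = 2 · 2 = 2
(B · B) ⇒ A = 2 ⇒ 1 = 3
(C ⇔ (C ⇔ C)) ⇒ ((B · B) ⇒ A) = 2 ⇒ 3 = 4
(¬(B ⇔ A) ⇒ (A ⇒ C)) · ((C ⇔ (C ⇔ C)) ⇒ ((B · B) ⇒ A)) = 4 · 4 = 4
(((B ⇒ C) + ¬B) ⇒ B) · ((¬(B ⇔ A) ⇒ (A ⇒ C)) · ((C ⇔ (C ⇔ C)) ⇒ ((B · B) ⇒ A))) = 2 · 4 = 2
¬((¬¬(C ⇒ C) · (((A ⇔ C) + B) + ((C ⇔ B) · A))) ⇒ (¬¬(A ⇒ C) ⇒ (C + C))) · ((((B ⇒ C) + ¬B) ⇒ B) · ((¬(B ⇔ A) ⇒ (A ⇒ C)) · ((C ⇔ (C ⇔ C)) ⇒ ((B · B) ⇒ A)))) = 1 · 2 = 1

1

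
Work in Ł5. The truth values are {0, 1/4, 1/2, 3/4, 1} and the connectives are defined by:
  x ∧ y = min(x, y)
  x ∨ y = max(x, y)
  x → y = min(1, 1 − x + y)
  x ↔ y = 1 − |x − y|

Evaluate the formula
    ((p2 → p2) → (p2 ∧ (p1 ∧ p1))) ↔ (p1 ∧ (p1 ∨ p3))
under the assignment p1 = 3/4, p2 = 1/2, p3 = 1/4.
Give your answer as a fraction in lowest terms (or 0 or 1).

3/4

p2 → p2 = 1/2 → 1/2 = 1
p1 ∧ p1 = 3/4 ∧ 3/4 = 3/4
p2 ∧ (p1 ∧ p1) = 1/2 ∧ 3/4 = 1/2
(p2 → p2) → (p2 ∧ (p1 ∧ p1)) = 1 → 1/2 = 1/2
p1 ∨ p3 = 3/4 ∨ 1/4 = 3/4
p1 ∧ (p1 ∨ p3) = 3/4 ∧ 3/4 = 3/4
((p2 → p2) → (p2 ∧ (p1 ∧ p1))) ↔ (p1 ∧ (p1 ∨ p3)) = 1/2 ↔ 3/4 = 3/4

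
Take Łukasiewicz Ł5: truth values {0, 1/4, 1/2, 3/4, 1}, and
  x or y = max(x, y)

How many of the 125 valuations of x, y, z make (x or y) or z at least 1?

61

value 1: 61 assignments (counts)
value 3/4: 37 assignments
value 1/2: 19 assignments
value 1/4: 7 assignments
value 0: 1 assignment
So 61 of the 125 assignments meet the threshold.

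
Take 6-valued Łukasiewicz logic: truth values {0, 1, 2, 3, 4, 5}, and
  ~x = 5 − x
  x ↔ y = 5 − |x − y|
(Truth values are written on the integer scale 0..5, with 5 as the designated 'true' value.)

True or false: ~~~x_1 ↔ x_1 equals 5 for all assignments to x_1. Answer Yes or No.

Counterexample: take x_1 = 0.
~x_1 = ~0 = 5
~~x_1 = ~5 = 0
~~~x_1 = ~0 = 5
~~~x_1 ↔ x_1 = 5 ↔ 0 = 0
This gives 0 ≠ 5.

No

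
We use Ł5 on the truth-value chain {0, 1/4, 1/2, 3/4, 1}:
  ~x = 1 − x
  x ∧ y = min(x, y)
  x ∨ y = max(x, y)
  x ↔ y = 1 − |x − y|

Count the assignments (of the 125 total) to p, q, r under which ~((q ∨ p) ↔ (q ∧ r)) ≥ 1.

value 1: 13 assignments (counts)
value 3/4: 22 assignments
value 1/2: 27 assignments
value 1/4: 28 assignments
value 0: 35 assignments
So 13 of the 125 assignments meet the threshold.

13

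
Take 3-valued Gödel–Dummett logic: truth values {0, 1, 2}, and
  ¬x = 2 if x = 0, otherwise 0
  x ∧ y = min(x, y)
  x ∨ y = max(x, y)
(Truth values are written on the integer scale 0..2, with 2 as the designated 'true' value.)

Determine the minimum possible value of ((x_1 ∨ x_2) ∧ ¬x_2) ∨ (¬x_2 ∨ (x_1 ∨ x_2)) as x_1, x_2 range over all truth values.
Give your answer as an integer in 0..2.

Take x_1 = 0, x_2 = 1:
x_1 ∨ x_2 = 0 ∨ 1 = 1
¬x_2 = ¬1 = 0
(x_1 ∨ x_2) ∧ ¬x_2 = 1 ∧ 0 = 0
¬x_2 = ¬1 = 0
x_1 ∨ x_2 = 0 ∨ 1 = 1
¬x_2 ∨ (x_1 ∨ x_2) = 0 ∨ 1 = 1
((x_1 ∨ x_2) ∧ ¬x_2) ∨ (¬x_2 ∨ (x_1 ∨ x_2)) = 0 ∨ 1 = 1
No assignment yields a value below 1, so this is the minimum.

1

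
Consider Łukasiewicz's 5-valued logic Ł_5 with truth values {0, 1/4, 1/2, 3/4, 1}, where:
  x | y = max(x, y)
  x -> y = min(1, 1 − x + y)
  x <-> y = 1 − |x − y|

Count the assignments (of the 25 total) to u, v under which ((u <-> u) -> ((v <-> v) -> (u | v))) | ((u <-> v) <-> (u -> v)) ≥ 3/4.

value 1: 19 assignments (counts)
value 3/4: 5 assignments (counts)
value 1/2: 1 assignment
So 24 of the 25 assignments meet the threshold.

24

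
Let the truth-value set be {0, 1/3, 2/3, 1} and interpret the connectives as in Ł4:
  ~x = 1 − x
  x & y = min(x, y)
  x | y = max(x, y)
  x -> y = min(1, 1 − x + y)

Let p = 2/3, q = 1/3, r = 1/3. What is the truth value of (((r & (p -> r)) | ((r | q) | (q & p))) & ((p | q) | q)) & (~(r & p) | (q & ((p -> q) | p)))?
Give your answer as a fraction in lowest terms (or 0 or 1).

1/3

p -> r = 2/3 -> 1/3 = 2/3
r & (p -> r) = 1/3 & 2/3 = 1/3
r | q = 1/3 | 1/3 = 1/3
q & p = 1/3 & 2/3 = 1/3
(r | q) | (q & p) = 1/3 | 1/3 = 1/3
(r & (p -> r)) | ((r | q) | (q & p)) = 1/3 | 1/3 = 1/3
p | q = 2/3 | 1/3 = 2/3
(p | q) | q = 2/3 | 1/3 = 2/3
((r & (p -> r)) | ((r | q) | (q & p))) & ((p | q) | q) = 1/3 & 2/3 = 1/3
r & p = 1/3 & 2/3 = 1/3
~(r & p) = ~1/3 = 2/3
p -> q = 2/3 -> 1/3 = 2/3
(p -> q) | p = 2/3 | 2/3 = 2/3
q & ((p -> q) | p) = 1/3 & 2/3 = 1/3
~(r & p) | (q & ((p -> q) | p)) = 2/3 | 1/3 = 2/3
(((r & (p -> r)) | ((r | q) | (q & p))) & ((p | q) | q)) & (~(r & p) | (q & ((p -> q) | p))) = 1/3 & 2/3 = 1/3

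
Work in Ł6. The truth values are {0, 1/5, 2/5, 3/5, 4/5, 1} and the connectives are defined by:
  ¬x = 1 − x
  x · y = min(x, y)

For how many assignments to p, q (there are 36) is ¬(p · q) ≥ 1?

value 1: 11 assignments (counts)
value 4/5: 9 assignments
value 3/5: 7 assignments
value 2/5: 5 assignments
value 1/5: 3 assignments
value 0: 1 assignment
So 11 of the 36 assignments meet the threshold.

11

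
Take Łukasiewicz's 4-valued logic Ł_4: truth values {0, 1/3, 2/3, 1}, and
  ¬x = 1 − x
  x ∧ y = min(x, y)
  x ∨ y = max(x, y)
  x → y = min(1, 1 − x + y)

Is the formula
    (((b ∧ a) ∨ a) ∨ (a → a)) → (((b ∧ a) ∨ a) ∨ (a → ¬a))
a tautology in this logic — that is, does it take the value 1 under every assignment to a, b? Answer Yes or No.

Counterexample: take a = 2/3, b = 0.
b ∧ a = 0 ∧ 2/3 = 0
(b ∧ a) ∨ a = 0 ∨ 2/3 = 2/3
a → a = 2/3 → 2/3 = 1
((b ∧ a) ∨ a) ∨ (a → a) = 2/3 ∨ 1 = 1
b ∧ a = 0 ∧ 2/3 = 0
(b ∧ a) ∨ a = 0 ∨ 2/3 = 2/3
¬a = ¬2/3 = 1/3
a → ¬a = 2/3 → 1/3 = 2/3
((b ∧ a) ∨ a) ∨ (a → ¬a) = 2/3 ∨ 2/3 = 2/3
(((b ∧ a) ∨ a) ∨ (a → a)) → (((b ∧ a) ∨ a) ∨ (a → ¬a)) = 1 → 2/3 = 2/3
This gives 2/3 ≠ 1.

No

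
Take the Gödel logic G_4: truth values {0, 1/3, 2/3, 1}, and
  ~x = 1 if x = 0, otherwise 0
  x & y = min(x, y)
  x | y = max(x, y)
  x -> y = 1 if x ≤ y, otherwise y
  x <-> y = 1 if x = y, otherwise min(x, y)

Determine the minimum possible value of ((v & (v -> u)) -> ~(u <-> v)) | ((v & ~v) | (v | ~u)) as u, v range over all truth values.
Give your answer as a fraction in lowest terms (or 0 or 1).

Take u = 1/3, v = 1/3:
v -> u = 1/3 -> 1/3 = 1
v & (v -> u) = 1/3 & 1 = 1/3
u <-> v = 1/3 <-> 1/3 = 1
~(u <-> v) = ~1 = 0
(v & (v -> u)) -> ~(u <-> v) = 1/3 -> 0 = 0
~v = ~1/3 = 0
v & ~v = 1/3 & 0 = 0
~u = ~1/3 = 0
v | ~u = 1/3 | 0 = 1/3
(v & ~v) | (v | ~u) = 0 | 1/3 = 1/3
((v & (v -> u)) -> ~(u <-> v)) | ((v & ~v) | (v | ~u)) = 0 | 1/3 = 1/3
No assignment yields a value below 1/3, so this is the minimum.

1/3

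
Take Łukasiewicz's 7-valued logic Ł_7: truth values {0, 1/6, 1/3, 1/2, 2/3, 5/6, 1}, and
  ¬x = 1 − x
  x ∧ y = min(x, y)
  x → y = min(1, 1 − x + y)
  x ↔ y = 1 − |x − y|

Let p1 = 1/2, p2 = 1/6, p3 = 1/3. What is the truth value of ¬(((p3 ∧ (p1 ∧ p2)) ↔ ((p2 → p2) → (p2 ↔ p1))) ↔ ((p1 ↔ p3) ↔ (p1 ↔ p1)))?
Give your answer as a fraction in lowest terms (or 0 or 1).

1/3

p1 ∧ p2 = 1/2 ∧ 1/6 = 1/6
p3 ∧ (p1 ∧ p2) = 1/3 ∧ 1/6 = 1/6
p2 → p2 = 1/6 → 1/6 = 1
p2 ↔ p1 = 1/6 ↔ 1/2 = 2/3
(p2 → p2) → (p2 ↔ p1) = 1 → 2/3 = 2/3
(p3 ∧ (p1 ∧ p2)) ↔ ((p2 → p2) → (p2 ↔ p1)) = 1/6 ↔ 2/3 = 1/2
p1 ↔ p3 = 1/2 ↔ 1/3 = 5/6
p1 ↔ p1 = 1/2 ↔ 1/2 = 1
(p1 ↔ p3) ↔ (p1 ↔ p1) = 5/6 ↔ 1 = 5/6
((p3 ∧ (p1 ∧ p2)) ↔ ((p2 → p2) → (p2 ↔ p1))) ↔ ((p1 ↔ p3) ↔ (p1 ↔ p1)) = 1/2 ↔ 5/6 = 2/3
¬(((p3 ∧ (p1 ∧ p2)) ↔ ((p2 → p2) → (p2 ↔ p1))) ↔ ((p1 ↔ p3) ↔ (p1 ↔ p1))) = ¬2/3 = 1/3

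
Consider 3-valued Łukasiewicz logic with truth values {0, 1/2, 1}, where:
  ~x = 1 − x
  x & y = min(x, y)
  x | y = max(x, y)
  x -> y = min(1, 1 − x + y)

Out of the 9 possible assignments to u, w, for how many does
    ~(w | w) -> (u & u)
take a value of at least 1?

u = 0, w = 0 ↦ 0  <
u = 0, w = 1/2 ↦ 1/2  <
u = 0, w = 1 ↦ 1  ≥
u = 1/2, w = 0 ↦ 1/2  <
u = 1/2, w = 1/2 ↦ 1  ≥
u = 1/2, w = 1 ↦ 1  ≥
u = 1, w = 0 ↦ 1  ≥
u = 1, w = 1/2 ↦ 1  ≥
u = 1, w = 1 ↦ 1  ≥
So 6 of the 9 assignments meet the threshold.

6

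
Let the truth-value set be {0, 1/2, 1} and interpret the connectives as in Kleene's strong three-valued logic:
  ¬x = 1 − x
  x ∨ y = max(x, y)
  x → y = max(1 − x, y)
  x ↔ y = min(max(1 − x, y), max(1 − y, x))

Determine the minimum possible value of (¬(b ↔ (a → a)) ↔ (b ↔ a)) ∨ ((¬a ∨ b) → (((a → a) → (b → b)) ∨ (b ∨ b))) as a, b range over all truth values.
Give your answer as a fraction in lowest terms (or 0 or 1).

1/2

Take a = 0, b = 1/2:
a → a = 0 → 0 = 1
b ↔ (a → a) = 1/2 ↔ 1 = 1/2
¬(b ↔ (a → a)) = ¬1/2 = 1/2
b ↔ a = 1/2 ↔ 0 = 1/2
¬(b ↔ (a → a)) ↔ (b ↔ a) = 1/2 ↔ 1/2 = 1/2
¬a = ¬0 = 1
¬a ∨ b = 1 ∨ 1/2 = 1
a → a = 0 → 0 = 1
b → b = 1/2 → 1/2 = 1/2
(a → a) → (b → b) = 1 → 1/2 = 1/2
b ∨ b = 1/2 ∨ 1/2 = 1/2
((a → a) → (b → b)) ∨ (b ∨ b) = 1/2 ∨ 1/2 = 1/2
(¬a ∨ b) → (((a → a) → (b → b)) ∨ (b ∨ b)) = 1 → 1/2 = 1/2
(¬(b ↔ (a → a)) ↔ (b ↔ a)) ∨ ((¬a ∨ b) → (((a → a) → (b → b)) ∨ (b ∨ b))) = 1/2 ∨ 1/2 = 1/2
No assignment yields a value below 1/2, so this is the minimum.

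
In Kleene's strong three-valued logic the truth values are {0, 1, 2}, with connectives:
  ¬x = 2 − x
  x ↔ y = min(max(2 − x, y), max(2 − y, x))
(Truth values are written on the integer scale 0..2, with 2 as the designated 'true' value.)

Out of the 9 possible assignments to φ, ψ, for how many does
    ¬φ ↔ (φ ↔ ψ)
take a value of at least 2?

2

φ = 0, ψ = 0 ↦ 2  ≥
φ = 0, ψ = 1 ↦ 1  <
φ = 0, ψ = 2 ↦ 0  <
φ = 1, ψ = 0 ↦ 1  <
φ = 1, ψ = 1 ↦ 1  <
φ = 1, ψ = 2 ↦ 1  <
φ = 2, ψ = 0 ↦ 2  ≥
φ = 2, ψ = 1 ↦ 1  <
φ = 2, ψ = 2 ↦ 0  <
So 2 of the 9 assignments meet the threshold.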